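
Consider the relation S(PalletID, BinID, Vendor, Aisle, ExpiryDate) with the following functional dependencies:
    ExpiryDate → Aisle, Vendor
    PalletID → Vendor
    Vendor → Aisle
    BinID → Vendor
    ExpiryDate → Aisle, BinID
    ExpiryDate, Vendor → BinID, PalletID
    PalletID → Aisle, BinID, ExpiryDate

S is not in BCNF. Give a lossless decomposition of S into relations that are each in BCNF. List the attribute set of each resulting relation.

{Aisle, Vendor}; {BinID, ExpiryDate, PalletID}; {BinID, Vendor}

Candidate keys of the original relation: {ExpiryDate}, {PalletID}.
In {Aisle, BinID, ExpiryDate, PalletID, Vendor}, {Vendor} is not a superkey ({Vendor}⁺ restricted to this set is {Aisle, Vendor}), so split on Vendor → Aisle into {Aisle, Vendor} and {BinID, ExpiryDate, PalletID, Vendor}.
{Aisle, Vendor} is in BCNF.
In {BinID, ExpiryDate, PalletID, Vendor}, {BinID} is not a superkey ({BinID}⁺ restricted to this set is {BinID, Vendor}), so split on BinID → Vendor into {BinID, Vendor} and {BinID, ExpiryDate, PalletID}.
{BinID, Vendor} is in BCNF.
{BinID, ExpiryDate, PalletID} is in BCNF.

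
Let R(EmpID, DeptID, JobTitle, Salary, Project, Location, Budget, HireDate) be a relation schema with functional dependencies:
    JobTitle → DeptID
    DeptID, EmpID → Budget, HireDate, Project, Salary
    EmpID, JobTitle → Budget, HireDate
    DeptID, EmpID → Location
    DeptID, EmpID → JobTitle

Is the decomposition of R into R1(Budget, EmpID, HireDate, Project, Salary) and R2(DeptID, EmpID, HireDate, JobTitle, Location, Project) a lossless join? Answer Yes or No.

No

R1 ∩ R2 = {EmpID, HireDate, Project}; its closure under F is {EmpID, HireDate, Project}.
Neither R1 nor R2 is contained in that closure, so the decomposition is lossy.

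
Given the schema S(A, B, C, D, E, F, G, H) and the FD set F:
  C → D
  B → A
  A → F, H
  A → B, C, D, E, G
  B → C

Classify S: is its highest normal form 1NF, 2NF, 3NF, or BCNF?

Candidate keys: {A}, {B}. Prime attributes: {A, B}.
C → D breaks BCNF: {C}⁺ = {C, D}, so {C} is not a superkey.
Because {D} is non-prime and the left side of C → D is not a superkey, the relation is not in 3NF.
With only single-attribute keys there can be no partial dependency, so 2NF holds.

2NF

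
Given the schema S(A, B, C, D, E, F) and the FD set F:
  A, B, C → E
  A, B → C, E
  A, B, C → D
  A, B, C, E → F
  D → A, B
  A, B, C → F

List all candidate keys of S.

{A, B}, {D}

{D}⁺ = {A, B, C, D, E, F} — all of the relation — so {D} is a candidate key.
{A, B}⁺ = {A, B, C, D, E, F} — all of the relation — so {A, B} is a candidate key.
Any other superkey properly contains one of these, so there are no further candidate keys.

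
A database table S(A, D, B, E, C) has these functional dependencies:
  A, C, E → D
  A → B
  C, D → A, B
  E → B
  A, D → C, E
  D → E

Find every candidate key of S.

{A, C, E}, {A, D}, {C, D}

{A, D} is a candidate key since {A, D}⁺ = {A, B, C, D, E} covers every attribute.
{C, D} is a candidate key since {C, D}⁺ = {A, B, C, D, E} covers every attribute.
{A, C, E} is a candidate key since {A, C, E}⁺ = {A, B, C, D, E} covers every attribute.
These are minimal and exhaustive — every other superkey contains one of them.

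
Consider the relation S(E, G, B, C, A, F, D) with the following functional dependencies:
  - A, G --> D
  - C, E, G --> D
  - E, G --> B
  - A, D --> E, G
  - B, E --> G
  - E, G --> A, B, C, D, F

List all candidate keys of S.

{A, D} is a candidate key since {A, D}⁺ = {A, B, C, D, E, F, G} covers every attribute.
{A, G} is a candidate key since {A, G}⁺ = {A, B, C, D, E, F, G} covers every attribute.
{B, E} is a candidate key since {B, E}⁺ = {A, B, C, D, E, F, G} covers every attribute.
{E, G} is a candidate key since {E, G}⁺ = {A, B, C, D, E, F, G} covers every attribute.
No proper subset of any of these is a key, and no other minimal superkey exists.

{A, D}, {A, G}, {B, E}, {E, G}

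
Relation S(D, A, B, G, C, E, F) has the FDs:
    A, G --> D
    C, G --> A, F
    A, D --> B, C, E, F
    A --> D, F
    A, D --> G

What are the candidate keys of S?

{A}, {C, G}

Closure of {A} is {A, B, C, D, E, F, G}, the whole schema; {A} is a candidate key.
Closure of {C, G} is {A, B, C, D, E, F, G}, the whole schema; {C, G} is a candidate key.
Any other superkey properly contains one of these, so there are no further candidate keys.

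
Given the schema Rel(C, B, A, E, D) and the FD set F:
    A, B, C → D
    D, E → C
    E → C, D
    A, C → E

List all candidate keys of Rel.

{A, B, C}, {A, B, E}

No FD produces {A, B}, so they must be in every candidate key.
{A, B, C} is a candidate key since {A, B, C}⁺ = {A, B, C, D, E} covers every attribute.
{A, B, E} is a candidate key since {A, B, E}⁺ = {A, B, C, D, E} covers every attribute.
Any other superkey properly contains one of these, so there are no further candidate keys.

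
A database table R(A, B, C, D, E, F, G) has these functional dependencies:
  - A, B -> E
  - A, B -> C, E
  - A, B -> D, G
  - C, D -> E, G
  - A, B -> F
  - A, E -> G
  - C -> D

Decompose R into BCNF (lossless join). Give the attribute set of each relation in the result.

{A, B, C, F}; {C, D, E, G}

Candidate key of the original relation: {A, B}.
{A, B, C, D, E, F, G}: {C, D} determines {C, D, E, G} here but is not a superkey — split on C, D -> E, G, giving {C, D, E, G} and {A, B, C, D, F}.
{C, D, E, G} is in BCNF.
{A, B, C, D, F}: {C} determines {C, D} here but is not a superkey — split on C -> D, giving {C, D} and {A, B, C, F}.
{C, D} is in BCNF.
{A, B, C, F} is in BCNF.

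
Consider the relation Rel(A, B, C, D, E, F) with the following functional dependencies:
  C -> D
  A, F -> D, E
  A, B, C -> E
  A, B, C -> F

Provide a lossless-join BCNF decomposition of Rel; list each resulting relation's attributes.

{A, B, C, F}; {A, E, F}; {C, D}

Candidate key of the original relation: {A, B, C}.
{A, B, C, D, E, F}: {C} determines {C, D} here but is not a superkey — split on C -> D, giving {C, D} and {A, B, C, E, F}.
{C, D}: every determinant is a superkey — BCNF.
{A, B, C, E, F}: {A, F} determines {A, E, F} here but is not a superkey — split on A, F -> E, giving {A, E, F} and {A, B, C, F}.
{A, E, F}: every determinant is a superkey — BCNF.
{A, B, C, F}: every determinant is a superkey — BCNF.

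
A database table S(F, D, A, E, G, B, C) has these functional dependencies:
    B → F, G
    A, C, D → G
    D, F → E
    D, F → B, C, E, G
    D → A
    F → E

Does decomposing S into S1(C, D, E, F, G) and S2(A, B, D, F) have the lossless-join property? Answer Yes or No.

Yes

The shared attributes are {D, F} and {D, F}⁺ = {A, B, C, D, E, F, G}.
S1 is contained in that closure, so S1 ∩ S2 → S1 holds and the join is lossless.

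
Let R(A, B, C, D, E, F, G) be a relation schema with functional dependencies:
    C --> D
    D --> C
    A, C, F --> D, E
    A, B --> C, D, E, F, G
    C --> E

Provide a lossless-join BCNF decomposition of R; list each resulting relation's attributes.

Candidate key of the original relation: {A, B}.
{A, B, C, D, E, F, G}: {C} determines {C, D, E} here but is not a superkey — split on C --> D, E, giving {C, D, E} and {A, B, C, F, G}.
{C, D, E} has no BCNF violation.
{A, B, C, F, G} has no BCNF violation.

{A, B, C, F, G}; {C, D, E}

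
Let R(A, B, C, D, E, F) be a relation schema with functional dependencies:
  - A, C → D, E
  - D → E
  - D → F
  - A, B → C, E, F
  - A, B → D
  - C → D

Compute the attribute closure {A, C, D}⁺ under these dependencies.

Start with {A, C, D}.
A, C → D, E applies; add {E} → now {A, C, D, E}.
D → F applies; add {F} → now {A, C, D, E, F}.
No further FD applies.

{A, C, D, E, F}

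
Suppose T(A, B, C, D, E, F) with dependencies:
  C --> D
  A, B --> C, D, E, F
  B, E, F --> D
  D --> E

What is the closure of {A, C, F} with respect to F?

{A, C, D, E, F}

Start with {A, C, F}.
C --> D applies; add {D} → now {A, C, D, F}.
D --> E applies; add {E} → now {A, C, D, E, F}.
No further FD applies.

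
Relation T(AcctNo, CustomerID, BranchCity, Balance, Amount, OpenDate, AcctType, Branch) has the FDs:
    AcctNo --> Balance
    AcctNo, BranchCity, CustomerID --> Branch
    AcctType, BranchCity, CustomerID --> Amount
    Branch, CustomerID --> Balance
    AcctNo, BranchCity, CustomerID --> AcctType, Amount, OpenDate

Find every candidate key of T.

No FD produces {AcctNo, BranchCity, CustomerID}, so they must be in every candidate key.
{AcctNo, BranchCity, CustomerID} is a candidate key since {AcctNo, BranchCity, CustomerID}⁺ = {AcctNo, AcctType, Amount, Balance, Branch, BranchCity, CustomerID, OpenDate} covers every attribute.
No smaller or unrelated set reaches every attribute, so there are no other keys.

{AcctNo, BranchCity, CustomerID}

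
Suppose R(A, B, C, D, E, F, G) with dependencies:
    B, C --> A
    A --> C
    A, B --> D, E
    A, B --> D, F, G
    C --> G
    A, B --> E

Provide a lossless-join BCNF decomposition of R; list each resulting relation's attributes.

Candidate keys of the original relation: {A, B}, {B, C}.
{A, B, C, D, E, F, G}: {A} determines {A, C, G} here but is not a superkey — split on A --> C, G, giving {A, C, G} and {A, B, D, E, F}.
{A, C, G}: {C} determines {C, G} here but is not a superkey — split on C --> G, giving {C, G} and {A, C}.
{C, G}: every determinant is a superkey — BCNF.
{A, C}: every determinant is a superkey — BCNF.
{A, B, D, E, F}: every determinant is a superkey — BCNF.

{A, B, D, E, F}; {A, C}; {C, G}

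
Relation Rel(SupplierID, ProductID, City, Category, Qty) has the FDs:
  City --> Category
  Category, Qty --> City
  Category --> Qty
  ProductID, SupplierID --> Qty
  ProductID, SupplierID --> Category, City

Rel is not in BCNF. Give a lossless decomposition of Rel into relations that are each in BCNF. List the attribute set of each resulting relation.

Candidate key of the original relation: {ProductID, SupplierID}.
In {Category, City, ProductID, Qty, SupplierID}, {City} is not a superkey ({City}⁺ restricted to this set is {Category, City, Qty}), so split on City --> Category, Qty into {Category, City, Qty} and {City, ProductID, SupplierID}.
{Category, City, Qty} is in BCNF.
{City, ProductID, SupplierID} is in BCNF.

{Category, City, Qty}; {City, ProductID, SupplierID}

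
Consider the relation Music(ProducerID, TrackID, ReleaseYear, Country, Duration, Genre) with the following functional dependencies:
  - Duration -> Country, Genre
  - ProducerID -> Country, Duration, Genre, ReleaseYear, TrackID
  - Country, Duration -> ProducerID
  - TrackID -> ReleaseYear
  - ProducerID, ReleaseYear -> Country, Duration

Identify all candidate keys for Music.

{Duration}, {ProducerID}

{Duration} is a candidate key since {Duration}⁺ = {Country, Duration, Genre, ProducerID, ReleaseYear, TrackID} covers every attribute.
{ProducerID} is a candidate key since {ProducerID}⁺ = {Country, Duration, Genre, ProducerID, ReleaseYear, TrackID} covers every attribute.
No proper subset of any of these is a key, and no other minimal superkey exists.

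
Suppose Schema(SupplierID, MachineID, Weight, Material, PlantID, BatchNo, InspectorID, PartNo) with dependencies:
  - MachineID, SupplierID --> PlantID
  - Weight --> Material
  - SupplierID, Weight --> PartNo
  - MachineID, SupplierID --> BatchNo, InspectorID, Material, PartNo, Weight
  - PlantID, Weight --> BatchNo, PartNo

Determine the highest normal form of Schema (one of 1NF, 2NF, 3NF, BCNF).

2NF

Candidate key: {MachineID, SupplierID}. Prime attributes: {MachineID, SupplierID}.
For Weight --> Material we have {Weight}⁺ = {Material, Weight}; {Weight} is not a superkey, so BCNF fails.
Weight --> Material has non-prime {Material} on the right and a non-superkey on the left, so 3NF fails.
No non-prime attribute depends on a proper subset of any candidate key, so 2NF holds.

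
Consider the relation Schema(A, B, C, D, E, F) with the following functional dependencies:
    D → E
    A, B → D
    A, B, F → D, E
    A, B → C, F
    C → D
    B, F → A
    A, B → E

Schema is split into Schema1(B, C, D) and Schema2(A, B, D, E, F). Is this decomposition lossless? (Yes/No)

No

The shared attributes are {B, D} and {B, D}⁺ = {B, D, E}.
The closure covers neither Schema1 nor Schema2 entirely; the join is not lossless.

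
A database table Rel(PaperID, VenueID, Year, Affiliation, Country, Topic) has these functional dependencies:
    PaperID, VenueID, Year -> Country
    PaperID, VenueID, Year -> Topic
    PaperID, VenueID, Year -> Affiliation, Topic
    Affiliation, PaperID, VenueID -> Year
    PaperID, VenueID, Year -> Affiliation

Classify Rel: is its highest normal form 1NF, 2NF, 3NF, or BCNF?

BCNF

Candidate keys: {Affiliation, PaperID, VenueID}, {PaperID, VenueID, Year}. Prime attributes: {Affiliation, PaperID, VenueID, Year}.
Each dependency's left side is a superkey — BCNF holds.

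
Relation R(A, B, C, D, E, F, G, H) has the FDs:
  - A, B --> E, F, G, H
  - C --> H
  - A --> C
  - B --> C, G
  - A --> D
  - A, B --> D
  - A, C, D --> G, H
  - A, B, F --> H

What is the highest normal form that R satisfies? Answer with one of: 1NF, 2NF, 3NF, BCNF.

1NF

Candidate key: {A, B}. Prime attributes: {A, B}.
C --> H: {C}⁺ = {C, H}, which is not all of the attributes, so the left side is not a superkey — BCNF is violated.
C --> H has non-prime {H} on the right and a non-superkey on the left, so 3NF fails.
Since {A} ⊂ {A, B} and {A}⁺ ⊇ {C, D, G, H} with {C, D, G, H} non-prime, there is a partial dependency; 2NF fails.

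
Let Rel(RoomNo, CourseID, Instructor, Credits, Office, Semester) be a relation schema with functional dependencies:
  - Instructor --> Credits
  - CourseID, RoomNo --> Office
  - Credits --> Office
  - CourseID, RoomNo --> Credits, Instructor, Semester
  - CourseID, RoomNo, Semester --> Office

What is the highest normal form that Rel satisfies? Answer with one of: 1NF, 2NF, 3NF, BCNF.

2NF

Candidate key: {CourseID, RoomNo}. Prime attributes: {CourseID, RoomNo}.
Instructor --> Credits breaks BCNF: {Instructor}⁺ = {Credits, Instructor, Office}, so {Instructor} is not a superkey.
Because {Credits} is non-prime and the left side of Instructor --> Credits is not a superkey, the relation is not in 3NF.
No non-prime attribute depends on a proper subset of any candidate key, so 2NF holds.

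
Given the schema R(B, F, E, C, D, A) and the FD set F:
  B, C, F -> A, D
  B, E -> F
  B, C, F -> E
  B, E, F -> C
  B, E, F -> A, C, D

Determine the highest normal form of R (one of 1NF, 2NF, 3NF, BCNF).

BCNF

Candidate keys: {B, C, F}, {B, E}. Prime attributes: {B, C, E, F}.
The left-hand side of every FD is a superkey, so BCNF is satisfied.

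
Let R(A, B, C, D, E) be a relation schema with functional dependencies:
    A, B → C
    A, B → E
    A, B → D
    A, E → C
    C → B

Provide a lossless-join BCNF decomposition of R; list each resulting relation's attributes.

{A, C, D, E}; {B, C}

Candidate keys of the original relation: {A, B}, {A, C}, {A, E}.
{A, B, C, D, E}: {C} determines {B, C} here but is not a superkey — split on C → B, giving {B, C} and {A, C, D, E}.
{B, C} has no BCNF violation.
{A, C, D, E} has no BCNF violation.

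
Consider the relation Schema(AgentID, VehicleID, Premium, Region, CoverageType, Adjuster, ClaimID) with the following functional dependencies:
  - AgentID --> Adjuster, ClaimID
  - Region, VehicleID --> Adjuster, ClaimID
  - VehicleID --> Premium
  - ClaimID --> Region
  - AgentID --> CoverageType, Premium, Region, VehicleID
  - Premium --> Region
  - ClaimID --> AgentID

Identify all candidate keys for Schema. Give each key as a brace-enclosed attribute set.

{AgentID} is a candidate key since {AgentID}⁺ = {Adjuster, AgentID, ClaimID, CoverageType, Premium, Region, VehicleID} covers every attribute.
{ClaimID} is a candidate key since {ClaimID}⁺ = {Adjuster, AgentID, ClaimID, CoverageType, Premium, Region, VehicleID} covers every attribute.
{VehicleID} is a candidate key since {VehicleID}⁺ = {Adjuster, AgentID, ClaimID, CoverageType, Premium, Region, VehicleID} covers every attribute.
Any other superkey properly contains one of these, so there are no further candidate keys.

{AgentID}, {ClaimID}, {VehicleID}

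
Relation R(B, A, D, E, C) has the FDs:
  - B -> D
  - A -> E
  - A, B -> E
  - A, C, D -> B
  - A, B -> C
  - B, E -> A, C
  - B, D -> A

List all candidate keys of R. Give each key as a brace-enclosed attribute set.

{A, C, D}, {B}

Closure of {B} is {A, B, C, D, E}, the whole schema; {B} is a candidate key.
Closure of {A, C, D} is {A, B, C, D, E}, the whole schema; {A, C, D} is a candidate key.
Any other superkey properly contains one of these, so there are no further candidate keys.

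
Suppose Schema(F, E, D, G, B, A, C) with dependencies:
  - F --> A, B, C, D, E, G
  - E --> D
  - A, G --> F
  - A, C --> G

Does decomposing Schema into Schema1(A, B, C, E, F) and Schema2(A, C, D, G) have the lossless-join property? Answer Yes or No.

Yes

Schema1 ∩ Schema2 = {A, C}; its closure under F is {A, B, C, D, E, F, G}.
Schema1 is contained in that closure, so Schema1 ∩ Schema2 --> Schema1 holds and the join is lossless.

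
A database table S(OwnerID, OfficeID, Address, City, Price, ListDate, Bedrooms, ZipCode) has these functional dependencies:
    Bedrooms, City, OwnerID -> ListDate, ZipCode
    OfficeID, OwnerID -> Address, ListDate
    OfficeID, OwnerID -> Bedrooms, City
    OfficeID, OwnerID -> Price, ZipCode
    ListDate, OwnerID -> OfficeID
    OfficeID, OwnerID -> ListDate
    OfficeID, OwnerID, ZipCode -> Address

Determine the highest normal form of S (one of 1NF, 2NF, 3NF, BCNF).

Candidate keys: {Bedrooms, City, OwnerID}, {ListDate, OwnerID}, {OfficeID, OwnerID}. Prime attributes: {Bedrooms, City, ListDate, OfficeID, OwnerID}.
Every FD has a superkey on the left, so the relation is in BCNF.

BCNF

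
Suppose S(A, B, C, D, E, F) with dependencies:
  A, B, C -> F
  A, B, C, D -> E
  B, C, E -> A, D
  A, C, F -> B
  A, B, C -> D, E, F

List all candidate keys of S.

Attributes never on any right-hand side: {C} — every candidate key must contain it.
{A, B, C} is a candidate key since {A, B, C}⁺ = {A, B, C, D, E, F} covers every attribute.
{A, C, F} is a candidate key since {A, C, F}⁺ = {A, B, C, D, E, F} covers every attribute.
{B, C, E} is a candidate key since {B, C, E}⁺ = {A, B, C, D, E, F} covers every attribute.
No proper subset of any of these is a key, and no other minimal superkey exists.

{A, B, C}, {A, C, F}, {B, C, E}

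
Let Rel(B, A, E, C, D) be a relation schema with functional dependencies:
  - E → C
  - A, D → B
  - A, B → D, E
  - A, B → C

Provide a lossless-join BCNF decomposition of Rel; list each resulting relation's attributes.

{A, B, D, E}; {C, E}

Candidate keys of the original relation: {A, B}, {A, D}.
In {A, B, C, D, E}, {E} is not a superkey ({E}⁺ restricted to this set is {C, E}), so split on E → C into {C, E} and {A, B, D, E}.
{C, E} has no BCNF violation.
{A, B, D, E} has no BCNF violation.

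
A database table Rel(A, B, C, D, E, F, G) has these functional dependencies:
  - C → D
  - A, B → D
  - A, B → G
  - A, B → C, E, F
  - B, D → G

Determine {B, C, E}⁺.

{B, C, D, E, G}

Start with {B, C, E}.
C → D applies; add {D} → now {B, C, D, E}.
B, D → G applies; add {G} → now {B, C, D, E, G}.
No further FD applies.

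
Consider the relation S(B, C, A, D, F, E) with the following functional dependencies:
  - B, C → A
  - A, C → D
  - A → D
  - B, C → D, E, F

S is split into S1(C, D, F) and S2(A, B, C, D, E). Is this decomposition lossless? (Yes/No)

Common attributes: {C, D}; their closure is {C, D}.
The closure covers neither S1 nor S2 entirely; the join is not lossless.

No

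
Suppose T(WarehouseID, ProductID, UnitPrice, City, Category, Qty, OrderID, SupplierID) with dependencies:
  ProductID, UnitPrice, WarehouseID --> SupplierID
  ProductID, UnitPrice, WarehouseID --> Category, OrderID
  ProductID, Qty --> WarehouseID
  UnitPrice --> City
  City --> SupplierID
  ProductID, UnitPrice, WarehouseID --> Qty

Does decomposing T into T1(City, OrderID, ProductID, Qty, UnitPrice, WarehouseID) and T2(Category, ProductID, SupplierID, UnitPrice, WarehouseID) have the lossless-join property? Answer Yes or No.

Yes

Common attributes: {ProductID, UnitPrice, WarehouseID}; their closure is {Category, City, OrderID, ProductID, Qty, SupplierID, UnitPrice, WarehouseID}.
Since T1 ⊆ {Category, City, OrderID, ProductID, Qty, SupplierID, UnitPrice, WarehouseID}, the intersection is a superkey of T1; the decomposition is lossless.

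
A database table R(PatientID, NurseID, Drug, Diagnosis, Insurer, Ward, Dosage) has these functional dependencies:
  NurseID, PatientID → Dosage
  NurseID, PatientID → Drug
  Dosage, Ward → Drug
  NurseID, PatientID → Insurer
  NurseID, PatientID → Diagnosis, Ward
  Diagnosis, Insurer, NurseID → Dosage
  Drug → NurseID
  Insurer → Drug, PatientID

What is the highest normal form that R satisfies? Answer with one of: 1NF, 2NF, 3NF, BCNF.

3NF

Candidate keys: {Dosage, PatientID, Ward}, {Drug, PatientID}, {Insurer}, {NurseID, PatientID}. Prime attributes: {Dosage, Drug, Insurer, NurseID, PatientID, Ward}.
Dosage, Ward → Drug breaks BCNF: {Dosage, Ward}⁺ = {Dosage, Drug, NurseID, Ward}, so {Dosage, Ward} is not a superkey.
Since {Drug} ⊆ prime attributes and every other non-superkey FD also has a prime right side, the schema is in 3NF.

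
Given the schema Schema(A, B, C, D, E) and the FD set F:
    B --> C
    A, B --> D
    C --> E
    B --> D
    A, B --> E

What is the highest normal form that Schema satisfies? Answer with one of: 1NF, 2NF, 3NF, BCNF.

Candidate key: {A, B}. Prime attributes: {A, B}.
B --> C breaks BCNF: {B}⁺ = {B, C, D, E}, so {B} is not a superkey.
Because {C} is non-prime and the left side of B --> C is not a superkey, the relation is not in 3NF.
The proper key subset {B} of {A, B} determines non-prime {C, D, E}, so the relation is not even in 2NF.

1NF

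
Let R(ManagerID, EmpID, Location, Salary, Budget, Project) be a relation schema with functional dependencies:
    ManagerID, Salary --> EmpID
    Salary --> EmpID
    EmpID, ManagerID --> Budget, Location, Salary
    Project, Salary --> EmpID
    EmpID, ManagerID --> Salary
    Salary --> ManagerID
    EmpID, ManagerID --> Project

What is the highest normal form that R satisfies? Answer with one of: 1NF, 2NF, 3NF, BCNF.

BCNF

Candidate keys: {EmpID, ManagerID}, {Salary}. Prime attributes: {EmpID, ManagerID, Salary}.
Each dependency's left side is a superkey — BCNF holds.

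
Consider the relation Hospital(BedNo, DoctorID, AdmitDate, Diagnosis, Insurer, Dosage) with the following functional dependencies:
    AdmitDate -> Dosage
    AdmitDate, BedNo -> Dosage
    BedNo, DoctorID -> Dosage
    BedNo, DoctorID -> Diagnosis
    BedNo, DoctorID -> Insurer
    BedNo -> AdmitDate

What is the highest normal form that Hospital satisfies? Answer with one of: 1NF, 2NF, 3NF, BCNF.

Candidate key: {BedNo, DoctorID}. Prime attributes: {BedNo, DoctorID}.
AdmitDate -> Dosage breaks BCNF: {AdmitDate}⁺ = {AdmitDate, Dosage}, so {AdmitDate} is not a superkey.
AdmitDate -> Dosage has non-prime {Dosage} on the right and a non-superkey on the left, so 3NF fails.
The proper key subset {BedNo} of {BedNo, DoctorID} determines non-prime {AdmitDate, Dosage}, so the relation is not even in 2NF.

1NF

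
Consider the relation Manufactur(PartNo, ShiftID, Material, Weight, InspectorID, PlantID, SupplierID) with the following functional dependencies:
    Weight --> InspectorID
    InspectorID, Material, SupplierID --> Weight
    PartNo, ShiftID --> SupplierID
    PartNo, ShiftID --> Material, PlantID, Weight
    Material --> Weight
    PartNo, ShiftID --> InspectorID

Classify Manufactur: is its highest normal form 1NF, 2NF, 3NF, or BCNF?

2NF

Candidate key: {PartNo, ShiftID}. Prime attributes: {PartNo, ShiftID}.
Weight --> InspectorID breaks BCNF: {Weight}⁺ = {InspectorID, Weight}, so {Weight} is not a superkey.
Weight --> InspectorID has non-prime {InspectorID} on the right and a non-superkey on the left, so 3NF fails.
No non-prime attribute depends on a proper subset of any candidate key, so 2NF holds.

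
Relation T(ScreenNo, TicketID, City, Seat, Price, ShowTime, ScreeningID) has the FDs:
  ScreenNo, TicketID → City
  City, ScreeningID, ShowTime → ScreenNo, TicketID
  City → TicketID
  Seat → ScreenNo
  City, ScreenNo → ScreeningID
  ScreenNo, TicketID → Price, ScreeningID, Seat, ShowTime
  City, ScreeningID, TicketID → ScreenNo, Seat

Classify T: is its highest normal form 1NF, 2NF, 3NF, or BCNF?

Candidate keys: {City, ScreenNo}, {City, ScreeningID}, {City, Seat}, {ScreenNo, TicketID}, {Seat, TicketID}. Prime attributes: {City, ScreenNo, ScreeningID, Seat, TicketID}.
City → TicketID breaks BCNF: {City}⁺ = {City, TicketID}, so {City} is not a superkey.
Since {TicketID} ⊆ prime attributes and every other non-superkey FD also has a prime right side, the schema is in 3NF.

3NF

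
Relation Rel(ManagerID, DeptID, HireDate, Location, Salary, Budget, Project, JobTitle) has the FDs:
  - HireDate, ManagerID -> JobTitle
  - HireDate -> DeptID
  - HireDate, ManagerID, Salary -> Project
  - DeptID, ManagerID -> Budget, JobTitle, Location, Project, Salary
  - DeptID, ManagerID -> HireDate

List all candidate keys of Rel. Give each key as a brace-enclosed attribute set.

{DeptID, ManagerID}, {HireDate, ManagerID}

{ManagerID} never appears on the right of any FD, so every key must include it.
Closure of {DeptID, ManagerID} is {Budget, DeptID, HireDate, JobTitle, Location, ManagerID, Project, Salary}, the whole schema; {DeptID, ManagerID} is a candidate key.
Closure of {HireDate, ManagerID} is {Budget, DeptID, HireDate, JobTitle, Location, ManagerID, Project, Salary}, the whole schema; {HireDate, ManagerID} is a candidate key.
These are minimal and exhaustive — every other superkey contains one of them.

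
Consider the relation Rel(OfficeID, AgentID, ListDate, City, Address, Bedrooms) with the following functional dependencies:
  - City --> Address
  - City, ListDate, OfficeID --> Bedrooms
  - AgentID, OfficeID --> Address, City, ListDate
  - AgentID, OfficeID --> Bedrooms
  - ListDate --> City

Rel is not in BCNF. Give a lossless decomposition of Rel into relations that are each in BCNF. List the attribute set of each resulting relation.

Candidate key of the original relation: {AgentID, OfficeID}.
Within {Address, AgentID, Bedrooms, City, ListDate, OfficeID}: {City}⁺ ∩ {Address, AgentID, Bedrooms, City, ListDate, OfficeID} = {Address, City}, not the whole set, so City --> Address violates BCNF; decompose into {Address, City} and {AgentID, Bedrooms, City, ListDate, OfficeID}.
{Address, City} is in BCNF.
Within {AgentID, Bedrooms, City, ListDate, OfficeID}: {City, ListDate, OfficeID}⁺ ∩ {AgentID, Bedrooms, City, ListDate, OfficeID} = {Bedrooms, City, ListDate, OfficeID}, not the whole set, so City, ListDate, OfficeID --> Bedrooms violates BCNF; decompose into {Bedrooms, City, ListDate, OfficeID} and {AgentID, City, ListDate, OfficeID}.
Within {Bedrooms, City, ListDate, OfficeID}: {ListDate}⁺ ∩ {Bedrooms, City, ListDate, OfficeID} = {City, ListDate}, not the whole set, so ListDate --> City violates BCNF; decompose into {City, ListDate} and {Bedrooms, ListDate, OfficeID}.
{City, ListDate} is in BCNF.
{Bedrooms, ListDate, OfficeID} is in BCNF.
Within {AgentID, City, ListDate, OfficeID}: {ListDate}⁺ ∩ {AgentID, City, ListDate, OfficeID} = {City, ListDate}, not the whole set, so ListDate --> City violates BCNF; decompose into {City, ListDate} and {AgentID, ListDate, OfficeID}.
{City, ListDate} is in BCNF.
{AgentID, ListDate, OfficeID} is in BCNF.

{Address, City}; {AgentID, ListDate, OfficeID}; {Bedrooms, ListDate, OfficeID}; {City, ListDate}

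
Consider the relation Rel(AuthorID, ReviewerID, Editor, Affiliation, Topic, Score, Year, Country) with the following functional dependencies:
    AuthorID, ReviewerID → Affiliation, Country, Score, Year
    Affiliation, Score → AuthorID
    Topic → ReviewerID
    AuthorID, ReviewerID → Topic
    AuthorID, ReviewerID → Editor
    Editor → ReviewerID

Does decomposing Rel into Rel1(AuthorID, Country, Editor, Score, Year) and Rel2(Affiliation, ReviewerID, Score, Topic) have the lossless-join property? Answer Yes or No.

The shared attributes are {Score} and {Score}⁺ = {Score}.
The closure covers neither Rel1 nor Rel2 entirely; the join is not lossless.

No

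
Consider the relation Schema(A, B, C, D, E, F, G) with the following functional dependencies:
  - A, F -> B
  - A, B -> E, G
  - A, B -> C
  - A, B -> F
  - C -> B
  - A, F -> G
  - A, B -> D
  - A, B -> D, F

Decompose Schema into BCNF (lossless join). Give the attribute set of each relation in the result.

Candidate keys of the original relation: {A, B}, {A, C}, {A, F}.
Within {A, B, C, D, E, F, G}: {C}⁺ ∩ {A, B, C, D, E, F, G} = {B, C}, not the whole set, so C -> B violates BCNF; decompose into {B, C} and {A, C, D, E, F, G}.
{B, C} has no BCNF violation.
{A, C, D, E, F, G} has no BCNF violation.

{A, C, D, E, F, G}; {B, C}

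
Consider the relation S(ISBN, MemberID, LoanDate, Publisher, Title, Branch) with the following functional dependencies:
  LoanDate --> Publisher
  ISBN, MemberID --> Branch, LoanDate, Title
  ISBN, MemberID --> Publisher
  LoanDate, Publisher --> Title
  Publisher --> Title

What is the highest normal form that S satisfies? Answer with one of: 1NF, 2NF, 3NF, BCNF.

2NF

Candidate key: {ISBN, MemberID}. Prime attributes: {ISBN, MemberID}.
For LoanDate --> Publisher we have {LoanDate}⁺ = {LoanDate, Publisher, Title}; {LoanDate} is not a superkey, so BCNF fails.
LoanDate --> Publisher has non-prime {Publisher} on the right and a non-superkey on the left, so 3NF fails.
Checking every proper subset of each key, none determines a non-prime attribute — 2NF is satisfied.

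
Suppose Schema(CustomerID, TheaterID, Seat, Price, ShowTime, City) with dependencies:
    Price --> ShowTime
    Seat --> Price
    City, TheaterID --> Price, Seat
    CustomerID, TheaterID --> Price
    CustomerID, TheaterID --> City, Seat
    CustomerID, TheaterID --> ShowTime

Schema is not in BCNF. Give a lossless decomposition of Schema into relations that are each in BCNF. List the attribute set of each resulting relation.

{City, CustomerID, TheaterID}; {City, Seat, TheaterID}; {Price, Seat}; {Price, ShowTime}

Candidate key of the original relation: {CustomerID, TheaterID}.
Within {City, CustomerID, Price, Seat, ShowTime, TheaterID}: {Price}⁺ ∩ {City, CustomerID, Price, Seat, ShowTime, TheaterID} = {Price, ShowTime}, not the whole set, so Price --> ShowTime violates BCNF; decompose into {Price, ShowTime} and {City, CustomerID, Price, Seat, TheaterID}.
{Price, ShowTime} has no BCNF violation.
Within {City, CustomerID, Price, Seat, TheaterID}: {Seat}⁺ ∩ {City, CustomerID, Price, Seat, TheaterID} = {Price, Seat}, not the whole set, so Seat --> Price violates BCNF; decompose into {Price, Seat} and {City, CustomerID, Seat, TheaterID}.
{Price, Seat} has no BCNF violation.
Within {City, CustomerID, Seat, TheaterID}: {City, TheaterID}⁺ ∩ {City, CustomerID, Seat, TheaterID} = {City, Seat, TheaterID}, not the whole set, so City, TheaterID --> Seat violates BCNF; decompose into {City, Seat, TheaterID} and {City, CustomerID, TheaterID}.
{City, Seat, TheaterID} has no BCNF violation.
{City, CustomerID, TheaterID} has no BCNF violation.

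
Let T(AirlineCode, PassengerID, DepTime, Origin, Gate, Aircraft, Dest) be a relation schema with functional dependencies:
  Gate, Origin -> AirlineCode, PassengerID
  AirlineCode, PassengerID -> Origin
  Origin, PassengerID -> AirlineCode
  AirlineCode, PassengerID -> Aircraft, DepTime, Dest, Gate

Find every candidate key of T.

{AirlineCode, PassengerID}⁺ = {Aircraft, AirlineCode, DepTime, Dest, Gate, Origin, PassengerID} — all of the relation — so {AirlineCode, PassengerID} is a candidate key.
{Gate, Origin}⁺ = {Aircraft, AirlineCode, DepTime, Dest, Gate, Origin, PassengerID} — all of the relation — so {Gate, Origin} is a candidate key.
{Origin, PassengerID}⁺ = {Aircraft, AirlineCode, DepTime, Dest, Gate, Origin, PassengerID} — all of the relation — so {Origin, PassengerID} is a candidate key.
Any other superkey properly contains one of these, so there are no further candidate keys.

{AirlineCode, PassengerID}, {Gate, Origin}, {Origin, PassengerID}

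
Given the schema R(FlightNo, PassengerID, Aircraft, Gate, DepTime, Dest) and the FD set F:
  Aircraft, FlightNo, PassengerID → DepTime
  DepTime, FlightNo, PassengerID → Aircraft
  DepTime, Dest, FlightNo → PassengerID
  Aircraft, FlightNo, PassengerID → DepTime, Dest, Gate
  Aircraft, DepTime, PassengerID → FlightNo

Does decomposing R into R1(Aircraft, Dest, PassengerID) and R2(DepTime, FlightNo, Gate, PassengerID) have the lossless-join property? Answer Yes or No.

R1 ∩ R2 = {PassengerID}; its closure under F is {PassengerID}.
The closure covers neither R1 nor R2 entirely; the join is not lossless.

No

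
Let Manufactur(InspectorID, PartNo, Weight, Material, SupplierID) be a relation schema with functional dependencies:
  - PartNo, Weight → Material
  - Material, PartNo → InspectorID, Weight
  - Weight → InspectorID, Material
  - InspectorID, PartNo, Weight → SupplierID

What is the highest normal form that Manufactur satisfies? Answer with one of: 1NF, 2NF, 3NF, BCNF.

1NF

Candidate keys: {Material, PartNo}, {PartNo, Weight}. Prime attributes: {Material, PartNo, Weight}.
Weight → InspectorID, Material: {Weight}⁺ = {InspectorID, Material, Weight}, which is not all of the attributes, so the left side is not a superkey — BCNF is violated.
Weight → InspectorID, Material determines the non-prime attribute {InspectorID} from a non-superkey — 3NF is violated.
{Weight} is a proper subset of the key {PartNo, Weight}, and {Weight}⁺ contains the non-prime attribute {InspectorID} — a partial dependency, so 2NF is violated.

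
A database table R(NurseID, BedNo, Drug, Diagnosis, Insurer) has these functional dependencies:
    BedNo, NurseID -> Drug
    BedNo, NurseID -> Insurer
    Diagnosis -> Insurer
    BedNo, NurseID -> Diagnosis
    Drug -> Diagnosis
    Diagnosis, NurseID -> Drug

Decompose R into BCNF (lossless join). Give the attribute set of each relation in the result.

{BedNo, Drug, NurseID}; {Diagnosis, Drug}; {Diagnosis, Insurer}

Candidate key of the original relation: {BedNo, NurseID}.
Within {BedNo, Diagnosis, Drug, Insurer, NurseID}: {Diagnosis}⁺ ∩ {BedNo, Diagnosis, Drug, Insurer, NurseID} = {Diagnosis, Insurer}, not the whole set, so Diagnosis -> Insurer violates BCNF; decompose into {Diagnosis, Insurer} and {BedNo, Diagnosis, Drug, NurseID}.
{Diagnosis, Insurer} is in BCNF.
Within {BedNo, Diagnosis, Drug, NurseID}: {Drug}⁺ ∩ {BedNo, Diagnosis, Drug, NurseID} = {Diagnosis, Drug}, not the whole set, so Drug -> Diagnosis violates BCNF; decompose into {Diagnosis, Drug} and {BedNo, Drug, NurseID}.
{Diagnosis, Drug} is in BCNF.
{BedNo, Drug, NurseID} is in BCNF.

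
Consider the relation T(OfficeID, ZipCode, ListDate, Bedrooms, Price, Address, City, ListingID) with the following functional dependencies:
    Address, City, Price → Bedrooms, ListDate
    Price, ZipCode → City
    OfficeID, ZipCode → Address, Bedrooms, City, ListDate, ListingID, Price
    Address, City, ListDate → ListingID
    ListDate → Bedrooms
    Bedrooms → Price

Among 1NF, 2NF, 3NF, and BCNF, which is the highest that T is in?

Candidate key: {OfficeID, ZipCode}. Prime attributes: {OfficeID, ZipCode}.
For Address, City, Price → Bedrooms, ListDate we have {Address, City, Price}⁺ = {Address, Bedrooms, City, ListDate, ListingID, Price}; {Address, City, Price} is not a superkey, so BCNF fails.
Because {Bedrooms, ListDate} are non-prime and the left side of Address, City, Price → Bedrooms, ListDate is not a superkey, the relation is not in 3NF.
No proper subset of a key has a non-prime attribute in its closure, so there is no partial dependency; 2NF holds.

2NF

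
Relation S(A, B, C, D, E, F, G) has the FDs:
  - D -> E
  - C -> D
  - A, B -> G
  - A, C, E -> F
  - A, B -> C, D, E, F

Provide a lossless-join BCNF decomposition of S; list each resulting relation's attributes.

{A, B, C, G}; {A, C, F}; {C, D}; {D, E}

Candidate key of the original relation: {A, B}.
In {A, B, C, D, E, F, G}, {D} is not a superkey ({D}⁺ restricted to this set is {D, E}), so split on D -> E into {D, E} and {A, B, C, D, F, G}.
{D, E}: every determinant is a superkey — BCNF.
In {A, B, C, D, F, G}, {C} is not a superkey ({C}⁺ restricted to this set is {C, D}), so split on C -> D into {C, D} and {A, B, C, F, G}.
{C, D}: every determinant is a superkey — BCNF.
In {A, B, C, F, G}, {A, C} is not a superkey ({A, C}⁺ restricted to this set is {A, C, F}), so split on A, C -> F into {A, C, F} and {A, B, C, G}.
{A, C, F}: every determinant is a superkey — BCNF.
{A, B, C, G}: every determinant is a superkey — BCNF.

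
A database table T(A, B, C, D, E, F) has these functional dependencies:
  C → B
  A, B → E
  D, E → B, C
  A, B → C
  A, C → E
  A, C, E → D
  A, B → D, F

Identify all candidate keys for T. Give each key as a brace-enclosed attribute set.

{A} never appears on the right of any FD, so every key must include it.
{A, B} is a candidate key since {A, B}⁺ = {A, B, C, D, E, F} covers every attribute.
{A, C} is a candidate key since {A, C}⁺ = {A, B, C, D, E, F} covers every attribute.
{A, D, E} is a candidate key since {A, D, E}⁺ = {A, B, C, D, E, F} covers every attribute.
No proper subset of any of these is a key, and no other minimal superkey exists.

{A, B}, {A, C}, {A, D, E}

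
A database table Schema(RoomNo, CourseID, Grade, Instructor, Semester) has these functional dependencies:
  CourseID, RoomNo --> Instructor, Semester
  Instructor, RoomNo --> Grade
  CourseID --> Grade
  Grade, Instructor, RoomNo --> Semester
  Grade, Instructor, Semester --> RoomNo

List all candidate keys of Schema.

Attributes never on any right-hand side: {CourseID} — every candidate key must contain it.
{CourseID, RoomNo} is a candidate key since {CourseID, RoomNo}⁺ = {CourseID, Grade, Instructor, RoomNo, Semester} covers every attribute.
{CourseID, Instructor, Semester} is a candidate key since {CourseID, Instructor, Semester}⁺ = {CourseID, Grade, Instructor, RoomNo, Semester} covers every attribute.
These are minimal and exhaustive — every other superkey contains one of them.

{CourseID, Instructor, Semester}, {CourseID, RoomNo}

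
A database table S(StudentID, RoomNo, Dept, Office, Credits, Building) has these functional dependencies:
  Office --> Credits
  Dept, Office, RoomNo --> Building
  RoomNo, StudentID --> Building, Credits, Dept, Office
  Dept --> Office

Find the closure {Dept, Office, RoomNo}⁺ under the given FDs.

Start with {Dept, Office, RoomNo}.
Office --> Credits applies; add {Credits} → now {Credits, Dept, Office, RoomNo}.
Dept, Office, RoomNo --> Building applies; add {Building} → now {Building, Credits, Dept, Office, RoomNo}.
No further FD applies.

{Building, Credits, Dept, Office, RoomNo}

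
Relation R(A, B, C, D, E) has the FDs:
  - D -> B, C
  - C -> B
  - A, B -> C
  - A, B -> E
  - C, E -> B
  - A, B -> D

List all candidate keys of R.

Attributes never on any right-hand side: {A} — every candidate key must contain it.
{A, B} is a candidate key since {A, B}⁺ = {A, B, C, D, E} covers every attribute.
{A, C} is a candidate key since {A, C}⁺ = {A, B, C, D, E} covers every attribute.
{A, D} is a candidate key since {A, D}⁺ = {A, B, C, D, E} covers every attribute.
No proper subset of any of these is a key, and no other minimal superkey exists.

{A, B}, {A, C}, {A, D}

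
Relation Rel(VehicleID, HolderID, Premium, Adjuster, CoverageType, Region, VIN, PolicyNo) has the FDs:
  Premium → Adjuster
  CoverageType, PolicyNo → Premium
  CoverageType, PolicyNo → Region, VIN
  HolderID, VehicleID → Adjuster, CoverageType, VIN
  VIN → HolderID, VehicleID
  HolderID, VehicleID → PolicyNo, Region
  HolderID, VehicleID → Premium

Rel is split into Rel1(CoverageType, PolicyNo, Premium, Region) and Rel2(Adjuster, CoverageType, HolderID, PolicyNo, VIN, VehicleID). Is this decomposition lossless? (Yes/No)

Yes

Common attributes: {CoverageType, PolicyNo}; their closure is {Adjuster, CoverageType, HolderID, PolicyNo, Premium, Region, VIN, VehicleID}.
This includes all of Rel1, so the common attributes are a superkey of Rel1 — the join is lossless.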